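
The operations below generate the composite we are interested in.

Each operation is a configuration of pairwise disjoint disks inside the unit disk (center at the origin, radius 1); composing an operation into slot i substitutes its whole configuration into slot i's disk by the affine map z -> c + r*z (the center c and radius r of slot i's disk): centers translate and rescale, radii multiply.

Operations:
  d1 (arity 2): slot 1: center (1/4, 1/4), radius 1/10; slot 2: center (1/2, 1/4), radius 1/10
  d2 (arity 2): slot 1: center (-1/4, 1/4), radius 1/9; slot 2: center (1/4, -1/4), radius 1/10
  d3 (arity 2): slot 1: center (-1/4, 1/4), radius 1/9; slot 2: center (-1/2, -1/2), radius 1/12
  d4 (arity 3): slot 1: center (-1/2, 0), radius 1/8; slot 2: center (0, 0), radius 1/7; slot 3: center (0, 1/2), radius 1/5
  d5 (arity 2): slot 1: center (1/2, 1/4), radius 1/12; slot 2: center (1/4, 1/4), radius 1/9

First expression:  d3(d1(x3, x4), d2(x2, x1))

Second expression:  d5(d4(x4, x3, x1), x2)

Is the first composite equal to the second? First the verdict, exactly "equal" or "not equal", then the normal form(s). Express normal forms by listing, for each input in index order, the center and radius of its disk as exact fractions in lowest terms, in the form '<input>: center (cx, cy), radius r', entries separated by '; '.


not equal; the first gives x1: center (-23/48, -25/48), radius 1/120; x2: center (-25/48, -23/48), radius 1/108; x3: center (-2/9, 5/18), radius 1/90; x4: center (-7/36, 5/18), radius 1/90 and the second x1: center (1/2, 7/24), radius 1/60; x2: center (1/4, 1/4), radius 1/9; x3: center (1/2, 1/4), radius 1/84; x4: center (11/24, 1/4), radius 1/96

The first expression, normalized: x1: center (-23/48, -25/48), radius 1/120; x2: center (-25/48, -23/48), radius 1/108; x3: center (-2/9, 5/18), radius 1/90; x4: center (-7/36, 5/18), radius 1/90
The second expression, normalized: x1: center (1/2, 7/24), radius 1/60; x2: center (1/4, 1/4), radius 1/9; x3: center (1/2, 1/4), radius 1/84; x4: center (11/24, 1/4), radius 1/96
The forms do not match — not equal.


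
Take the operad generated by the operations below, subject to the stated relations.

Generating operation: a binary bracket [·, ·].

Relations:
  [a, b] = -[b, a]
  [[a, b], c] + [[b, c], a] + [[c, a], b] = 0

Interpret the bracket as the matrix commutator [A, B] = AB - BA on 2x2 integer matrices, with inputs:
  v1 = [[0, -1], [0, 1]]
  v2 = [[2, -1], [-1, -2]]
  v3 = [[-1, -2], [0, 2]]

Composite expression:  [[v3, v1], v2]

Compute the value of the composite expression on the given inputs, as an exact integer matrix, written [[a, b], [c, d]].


[[-1, -4], [0, 1]]

[v3, v1] = [[0, 1], [0, 0]]
[[v3, v1], v2] = [[-1, -4], [0, 1]]


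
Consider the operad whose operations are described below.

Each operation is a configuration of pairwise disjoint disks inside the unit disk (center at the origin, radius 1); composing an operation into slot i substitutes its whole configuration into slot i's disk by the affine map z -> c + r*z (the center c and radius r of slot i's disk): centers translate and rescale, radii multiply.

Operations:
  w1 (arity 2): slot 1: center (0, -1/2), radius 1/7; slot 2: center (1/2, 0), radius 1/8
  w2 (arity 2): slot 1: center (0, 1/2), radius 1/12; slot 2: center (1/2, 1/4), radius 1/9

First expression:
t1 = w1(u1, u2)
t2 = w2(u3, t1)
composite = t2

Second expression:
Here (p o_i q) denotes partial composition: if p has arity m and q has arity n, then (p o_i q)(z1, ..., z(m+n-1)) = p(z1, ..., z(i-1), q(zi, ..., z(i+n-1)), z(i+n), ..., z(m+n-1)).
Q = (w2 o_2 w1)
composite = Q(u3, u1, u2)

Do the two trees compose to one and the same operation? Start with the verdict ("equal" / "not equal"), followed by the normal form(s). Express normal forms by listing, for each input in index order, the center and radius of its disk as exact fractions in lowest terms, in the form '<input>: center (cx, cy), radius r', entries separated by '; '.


equal — both sides give u1: center (1/2, 7/36), radius 1/63; u2: center (5/9, 1/4), radius 1/72; u3: center (0, 1/2), radius 1/12

The first expression reduces to u1: center (1/2, 7/36), radius 1/63; u2: center (5/9, 1/4), radius 1/72; u3: center (0, 1/2), radius 1/12
The second expression reduces to u1: center (1/2, 7/36), radius 1/63; u2: center (5/9, 1/4), radius 1/72; u3: center (0, 1/2), radius 1/12
Same normal form: equal.


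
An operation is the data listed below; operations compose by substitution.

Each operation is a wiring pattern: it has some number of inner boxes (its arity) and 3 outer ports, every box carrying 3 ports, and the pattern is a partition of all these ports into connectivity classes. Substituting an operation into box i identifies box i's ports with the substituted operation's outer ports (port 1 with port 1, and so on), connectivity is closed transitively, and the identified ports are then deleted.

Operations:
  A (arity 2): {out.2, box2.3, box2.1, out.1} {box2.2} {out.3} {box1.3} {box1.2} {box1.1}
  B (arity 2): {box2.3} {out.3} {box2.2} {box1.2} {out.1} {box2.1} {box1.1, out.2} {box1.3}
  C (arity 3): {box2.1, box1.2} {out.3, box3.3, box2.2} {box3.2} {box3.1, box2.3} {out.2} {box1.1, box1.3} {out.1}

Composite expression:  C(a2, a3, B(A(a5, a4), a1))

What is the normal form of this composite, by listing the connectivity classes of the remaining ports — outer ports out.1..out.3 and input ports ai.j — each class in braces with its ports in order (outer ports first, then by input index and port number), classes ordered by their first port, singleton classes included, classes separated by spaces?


{out.1} {out.2} {out.3, a3.2} {a1.1} {a1.2} {a1.3} {a2.1, a2.3} {a2.2, a3.1} {a3.3} {a4.1, a4.3} {a4.2} {a5.1} {a5.2} {a5.3}

Substituting into C glues patterns; closure does the rest.
composing A on (a5, a4), with out.j its own outer ports: {out.1, out.2, a4.1, a4.3} {out.3} {a4.2} {a5.1} {a5.2} {a5.3}
composing B on (a5, a4, a1), with out.j its own outer ports: {out.1} {out.2, a4.1, a4.3} {out.3} {a1.1} {a1.2} {a1.3} {a4.2} {a5.1} {a5.2} {a5.3}
composing C on (a2, a3, a5, a4, a1), with out.j its own outer ports: {out.1} {out.2} {out.3, a3.2} {a1.1} {a1.2} {a1.3} {a2.1, a2.3} {a2.2, a3.1} {a3.3} {a4.1, a4.3} {a4.2} {a5.1} {a5.2} {a5.3}


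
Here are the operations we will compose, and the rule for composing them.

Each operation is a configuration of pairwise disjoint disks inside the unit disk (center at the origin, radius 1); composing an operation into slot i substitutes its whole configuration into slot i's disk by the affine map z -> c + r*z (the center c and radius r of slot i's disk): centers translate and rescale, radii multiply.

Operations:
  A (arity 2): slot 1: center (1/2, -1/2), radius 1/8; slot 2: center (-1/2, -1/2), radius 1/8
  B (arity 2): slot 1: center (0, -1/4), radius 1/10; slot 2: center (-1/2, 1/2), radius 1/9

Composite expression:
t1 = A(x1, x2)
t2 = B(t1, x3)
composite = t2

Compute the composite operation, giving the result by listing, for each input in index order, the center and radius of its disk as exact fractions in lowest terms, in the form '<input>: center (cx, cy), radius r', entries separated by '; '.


x1: center (1/20, -3/10), radius 1/80; x2: center (-1/20, -3/10), radius 1/80; x3: center (-1/2, 1/2), radius 1/9

Follow each x-input down from B: c' goes to c + r*c', radius to r*r'.
x1 passes through 2 substitutions, ending at center (1/20, -3/10), radius 1/80
x2 passes through 2 substitutions, ending at center (-1/20, -3/10), radius 1/80
x3 passes through 1 substitution, ending at center (-1/2, 1/2), radius 1/9


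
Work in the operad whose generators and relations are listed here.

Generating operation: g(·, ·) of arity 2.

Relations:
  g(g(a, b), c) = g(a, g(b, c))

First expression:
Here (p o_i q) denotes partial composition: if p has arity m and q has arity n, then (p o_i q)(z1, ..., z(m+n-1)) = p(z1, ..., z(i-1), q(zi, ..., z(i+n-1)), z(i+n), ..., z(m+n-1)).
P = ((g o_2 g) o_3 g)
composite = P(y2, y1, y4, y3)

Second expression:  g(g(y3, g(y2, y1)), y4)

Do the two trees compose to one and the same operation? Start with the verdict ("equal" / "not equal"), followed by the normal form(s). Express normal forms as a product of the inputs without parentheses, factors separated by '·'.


The first expression, normalized: y2 · y1 · y4 · y3
The second expression, normalized: y3 · y2 · y1 · y4
The forms do not match — not equal.

not equal; first: y2 · y1 · y4 · y3; second: y3 · y2 · y1 · y4


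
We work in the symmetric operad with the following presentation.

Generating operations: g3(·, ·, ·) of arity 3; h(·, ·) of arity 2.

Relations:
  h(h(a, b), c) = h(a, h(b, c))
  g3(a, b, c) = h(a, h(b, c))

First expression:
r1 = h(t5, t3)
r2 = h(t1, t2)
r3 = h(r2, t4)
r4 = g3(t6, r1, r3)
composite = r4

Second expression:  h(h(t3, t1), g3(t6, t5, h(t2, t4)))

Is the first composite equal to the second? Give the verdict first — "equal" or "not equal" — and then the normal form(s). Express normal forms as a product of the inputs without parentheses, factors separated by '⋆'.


not equal; first: t6 ⋆ t5 ⋆ t3 ⋆ t1 ⋆ t2 ⋆ t4; second: t3 ⋆ t1 ⋆ t6 ⋆ t5 ⋆ t2 ⋆ t4


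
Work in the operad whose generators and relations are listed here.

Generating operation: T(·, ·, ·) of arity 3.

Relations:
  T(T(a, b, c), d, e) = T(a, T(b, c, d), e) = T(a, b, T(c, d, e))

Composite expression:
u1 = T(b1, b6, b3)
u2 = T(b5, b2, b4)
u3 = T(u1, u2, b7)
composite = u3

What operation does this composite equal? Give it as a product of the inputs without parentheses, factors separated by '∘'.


b1 ∘ b6 ∘ b3 ∘ b5 ∘ b2 ∘ b4 ∘ b7

Key point: T is associative — brackets drop, the b-order remains.
T(b1, b6, b3) linearizes to b1 ∘ b6 ∘ b3
T(b5, b2, b4) linearizes to b5 ∘ b2 ∘ b4
T(T(b1, b6, b3), T(b5, b2, b4), b7) linearizes to b1 ∘ b6 ∘ b3 ∘ b5 ∘ b2 ∘ b4 ∘ b7


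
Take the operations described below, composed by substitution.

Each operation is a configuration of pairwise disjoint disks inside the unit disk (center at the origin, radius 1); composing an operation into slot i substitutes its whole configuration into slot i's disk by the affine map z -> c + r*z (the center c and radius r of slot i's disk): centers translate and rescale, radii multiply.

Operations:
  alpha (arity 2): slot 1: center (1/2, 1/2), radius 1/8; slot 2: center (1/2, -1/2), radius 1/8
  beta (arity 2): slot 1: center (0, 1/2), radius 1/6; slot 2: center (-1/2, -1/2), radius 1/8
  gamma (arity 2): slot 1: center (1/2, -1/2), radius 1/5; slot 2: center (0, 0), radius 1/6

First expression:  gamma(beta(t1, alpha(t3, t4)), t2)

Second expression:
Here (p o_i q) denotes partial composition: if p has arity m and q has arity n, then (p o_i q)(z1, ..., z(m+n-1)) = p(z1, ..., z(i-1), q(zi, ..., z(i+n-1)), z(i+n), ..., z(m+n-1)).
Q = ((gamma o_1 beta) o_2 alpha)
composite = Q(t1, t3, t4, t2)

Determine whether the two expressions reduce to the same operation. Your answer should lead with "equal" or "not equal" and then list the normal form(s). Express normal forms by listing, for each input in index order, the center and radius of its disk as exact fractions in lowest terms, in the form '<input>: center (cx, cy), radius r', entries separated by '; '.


equal; both compose to t1: center (1/2, -2/5), radius 1/30; t2: center (0, 0), radius 1/6; t3: center (33/80, -47/80), radius 1/320; t4: center (33/80, -49/80), radius 1/320

The first expression reduces to t1: center (1/2, -2/5), radius 1/30; t2: center (0, 0), radius 1/6; t3: center (33/80, -47/80), radius 1/320; t4: center (33/80, -49/80), radius 1/320
The second expression reduces to t1: center (1/2, -2/5), radius 1/30; t2: center (0, 0), radius 1/6; t3: center (33/80, -47/80), radius 1/320; t4: center (33/80, -49/80), radius 1/320
Both agree, so they are equal.


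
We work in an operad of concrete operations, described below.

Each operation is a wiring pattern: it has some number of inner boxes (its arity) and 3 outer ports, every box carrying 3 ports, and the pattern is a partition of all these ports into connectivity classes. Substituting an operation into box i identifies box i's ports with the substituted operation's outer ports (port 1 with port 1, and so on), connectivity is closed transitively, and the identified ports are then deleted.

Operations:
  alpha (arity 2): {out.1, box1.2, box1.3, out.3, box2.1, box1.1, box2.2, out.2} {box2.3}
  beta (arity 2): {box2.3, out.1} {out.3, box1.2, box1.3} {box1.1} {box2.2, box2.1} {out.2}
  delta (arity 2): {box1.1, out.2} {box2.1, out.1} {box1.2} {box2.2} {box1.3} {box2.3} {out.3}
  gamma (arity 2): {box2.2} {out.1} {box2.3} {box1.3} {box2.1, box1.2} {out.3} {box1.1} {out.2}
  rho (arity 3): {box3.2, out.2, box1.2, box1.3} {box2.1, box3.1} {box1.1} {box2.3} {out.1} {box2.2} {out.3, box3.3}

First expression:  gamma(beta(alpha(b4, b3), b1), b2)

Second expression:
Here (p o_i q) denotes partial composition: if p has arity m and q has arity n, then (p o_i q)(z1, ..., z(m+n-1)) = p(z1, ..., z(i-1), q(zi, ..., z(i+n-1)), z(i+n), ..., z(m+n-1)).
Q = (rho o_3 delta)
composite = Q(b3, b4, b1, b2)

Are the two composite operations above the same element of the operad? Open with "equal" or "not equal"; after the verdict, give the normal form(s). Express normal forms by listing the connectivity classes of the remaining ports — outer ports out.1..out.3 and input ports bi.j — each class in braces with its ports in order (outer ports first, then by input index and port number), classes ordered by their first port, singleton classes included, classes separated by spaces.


not equal — first {out.1} {out.2} {out.3} {b1.1, b1.2} {b1.3} {b2.1} {b2.2} {b2.3} {b3.1, b3.2, b4.1, b4.2, b4.3} {b3.3}, second {out.1} {out.2, b1.1, b3.2, b3.3} {out.3} {b1.2} {b1.3} {b2.1, b4.1} {b2.2} {b2.3} {b3.1} {b4.2} {b4.3}


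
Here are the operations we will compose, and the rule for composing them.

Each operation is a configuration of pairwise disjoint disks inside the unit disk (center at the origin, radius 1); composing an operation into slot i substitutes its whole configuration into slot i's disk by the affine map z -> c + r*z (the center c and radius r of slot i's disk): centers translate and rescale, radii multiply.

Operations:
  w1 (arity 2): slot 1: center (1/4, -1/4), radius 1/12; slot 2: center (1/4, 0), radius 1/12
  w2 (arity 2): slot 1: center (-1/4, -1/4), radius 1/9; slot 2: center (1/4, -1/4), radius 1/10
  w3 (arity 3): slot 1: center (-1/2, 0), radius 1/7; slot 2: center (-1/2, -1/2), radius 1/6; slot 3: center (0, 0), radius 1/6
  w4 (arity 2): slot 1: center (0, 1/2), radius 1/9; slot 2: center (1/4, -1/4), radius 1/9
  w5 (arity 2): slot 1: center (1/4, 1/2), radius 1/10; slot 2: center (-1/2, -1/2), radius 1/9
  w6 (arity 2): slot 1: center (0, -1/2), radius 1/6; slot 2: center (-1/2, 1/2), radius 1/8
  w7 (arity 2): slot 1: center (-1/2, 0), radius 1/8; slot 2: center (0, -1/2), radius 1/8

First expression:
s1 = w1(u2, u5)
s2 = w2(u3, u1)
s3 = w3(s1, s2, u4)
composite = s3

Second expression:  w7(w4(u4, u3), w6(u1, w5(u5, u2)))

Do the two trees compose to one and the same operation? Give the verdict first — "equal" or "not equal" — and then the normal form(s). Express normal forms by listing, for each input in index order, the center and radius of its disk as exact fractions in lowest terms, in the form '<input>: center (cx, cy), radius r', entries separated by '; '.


not equal — first u1: center (-11/24, -13/24), radius 1/60; u2: center (-13/28, -1/28), radius 1/84; u3: center (-13/24, -13/24), radius 1/54; u4: center (0, 0), radius 1/6; u5: center (-13/28, 0), radius 1/84, second u1: center (0, -9/16), radius 1/48; u2: center (-9/128, -57/128), radius 1/576; u3: center (-15/32, -1/32), radius 1/72; u4: center (-1/2, 1/16), radius 1/72; u5: center (-15/256, -55/128), radius 1/640

The first expression reduces to u1: center (-11/24, -13/24), radius 1/60; u2: center (-13/28, -1/28), radius 1/84; u3: center (-13/24, -13/24), radius 1/54; u4: center (0, 0), radius 1/6; u5: center (-13/28, 0), radius 1/84
The second expression reduces to u1: center (0, -9/16), radius 1/48; u2: center (-9/128, -57/128), radius 1/576; u3: center (-15/32, -1/32), radius 1/72; u4: center (-1/2, 1/16), radius 1/72; u5: center (-15/256, -55/128), radius 1/640
Different reductions; not equal.


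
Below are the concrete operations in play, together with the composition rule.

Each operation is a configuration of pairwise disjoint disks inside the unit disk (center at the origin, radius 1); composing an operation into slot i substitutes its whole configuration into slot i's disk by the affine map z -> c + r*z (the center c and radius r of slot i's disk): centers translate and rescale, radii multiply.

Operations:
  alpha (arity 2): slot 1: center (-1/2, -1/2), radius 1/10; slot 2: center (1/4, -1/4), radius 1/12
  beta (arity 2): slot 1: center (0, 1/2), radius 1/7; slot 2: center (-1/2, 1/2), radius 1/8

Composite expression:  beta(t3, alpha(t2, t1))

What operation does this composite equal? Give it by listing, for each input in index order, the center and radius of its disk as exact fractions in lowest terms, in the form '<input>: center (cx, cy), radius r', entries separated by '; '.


t1: center (-15/32, 15/32), radius 1/96; t2: center (-9/16, 7/16), radius 1/80; t3: center (0, 1/2), radius 1/7

Follow each t-input down from beta: c' goes to c + r*c', radius to r*r'.
input t3: applying the 1 nested substitution gives center (0, 1/2), radius 1/7
input t2: applying the 2 nested substitutions gives center (-9/16, 7/16), radius 1/80
input t1: applying the 2 nested substitutions gives center (-15/32, 15/32), radius 1/96


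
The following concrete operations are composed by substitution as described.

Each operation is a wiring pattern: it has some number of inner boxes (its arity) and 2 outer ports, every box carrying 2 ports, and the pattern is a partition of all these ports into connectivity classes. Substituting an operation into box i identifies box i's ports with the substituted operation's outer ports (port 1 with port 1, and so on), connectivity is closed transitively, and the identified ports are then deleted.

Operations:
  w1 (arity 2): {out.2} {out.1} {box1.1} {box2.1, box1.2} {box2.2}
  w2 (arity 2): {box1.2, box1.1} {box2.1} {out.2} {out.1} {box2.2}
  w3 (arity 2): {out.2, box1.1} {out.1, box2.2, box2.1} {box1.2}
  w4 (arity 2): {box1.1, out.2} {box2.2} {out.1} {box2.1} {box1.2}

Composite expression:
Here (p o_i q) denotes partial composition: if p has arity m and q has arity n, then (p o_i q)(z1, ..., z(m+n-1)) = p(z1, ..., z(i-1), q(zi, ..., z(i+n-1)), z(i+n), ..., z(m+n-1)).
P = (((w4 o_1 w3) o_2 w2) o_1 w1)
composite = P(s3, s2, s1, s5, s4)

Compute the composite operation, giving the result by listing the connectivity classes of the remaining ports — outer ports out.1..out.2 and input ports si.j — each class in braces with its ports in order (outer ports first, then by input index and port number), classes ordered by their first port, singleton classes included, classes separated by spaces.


Reachability decides: close wires over w4-identified ports.
through w1, on inputs (s3, s2): {out.1} {out.2} {s2.1, s3.2} {s2.2} {s3.1} (out.j = stage outer ports)
through w2, on inputs (s1, s5): {out.1} {out.2} {s1.1, s1.2} {s5.1} {s5.2} (out.j = stage outer ports)
through w3, on inputs (s3, s2, s1, s5): {out.1} {out.2} {s1.1, s1.2} {s2.1, s3.2} {s2.2} {s3.1} {s5.1} {s5.2} (out.j = stage outer ports)
through w4, on inputs (s3, s2, s1, s5, s4): {out.1} {out.2} {s1.1, s1.2} {s2.1, s3.2} {s2.2} {s3.1} {s4.1} {s4.2} {s5.1} {s5.2} (out.j = stage outer ports)

{out.1} {out.2} {s1.1, s1.2} {s2.1, s3.2} {s2.2} {s3.1} {s4.1} {s4.2} {s5.1} {s5.2}


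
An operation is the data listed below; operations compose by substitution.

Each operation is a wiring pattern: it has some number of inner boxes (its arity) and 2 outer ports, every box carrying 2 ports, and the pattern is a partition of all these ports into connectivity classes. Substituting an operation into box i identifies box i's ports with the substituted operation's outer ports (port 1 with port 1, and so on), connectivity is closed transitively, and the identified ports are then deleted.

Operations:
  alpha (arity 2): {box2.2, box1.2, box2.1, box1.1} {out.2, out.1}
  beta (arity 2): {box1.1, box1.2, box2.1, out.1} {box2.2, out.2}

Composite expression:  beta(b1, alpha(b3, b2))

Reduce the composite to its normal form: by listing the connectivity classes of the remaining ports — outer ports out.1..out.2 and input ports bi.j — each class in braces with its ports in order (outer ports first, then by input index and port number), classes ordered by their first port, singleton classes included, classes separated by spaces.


{out.1, out.2, b1.1, b1.2} {b2.1, b2.2, b3.1, b3.2}

Reachability decides: close wires over beta-identified ports.
the subtree at alpha composes to {out.1, out.2} {b2.1, b2.2, b3.1, b3.2} on (b3, b2); out.j = own outer ports
the subtree at beta composes to {out.1, out.2, b1.1, b1.2} {b2.1, b2.2, b3.1, b3.2} on (b1, b3, b2); out.j = own outer ports


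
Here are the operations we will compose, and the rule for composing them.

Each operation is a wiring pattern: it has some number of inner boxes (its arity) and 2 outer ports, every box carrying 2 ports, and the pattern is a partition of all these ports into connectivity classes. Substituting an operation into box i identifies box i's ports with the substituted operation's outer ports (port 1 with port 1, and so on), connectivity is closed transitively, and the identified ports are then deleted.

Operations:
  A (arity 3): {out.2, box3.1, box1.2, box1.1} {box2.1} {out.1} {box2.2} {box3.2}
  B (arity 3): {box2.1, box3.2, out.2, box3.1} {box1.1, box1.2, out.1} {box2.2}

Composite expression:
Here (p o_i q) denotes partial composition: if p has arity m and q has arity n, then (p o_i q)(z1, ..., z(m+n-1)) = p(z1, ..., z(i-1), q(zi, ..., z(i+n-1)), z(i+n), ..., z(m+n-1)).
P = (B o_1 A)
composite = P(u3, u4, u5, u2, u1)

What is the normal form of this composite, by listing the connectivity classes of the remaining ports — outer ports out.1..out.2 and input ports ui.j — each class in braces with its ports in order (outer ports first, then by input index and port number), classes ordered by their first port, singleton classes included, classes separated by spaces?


{out.1, u3.1, u3.2, u5.1} {out.2, u1.1, u1.2, u2.1} {u2.2} {u4.1} {u4.2} {u5.2}


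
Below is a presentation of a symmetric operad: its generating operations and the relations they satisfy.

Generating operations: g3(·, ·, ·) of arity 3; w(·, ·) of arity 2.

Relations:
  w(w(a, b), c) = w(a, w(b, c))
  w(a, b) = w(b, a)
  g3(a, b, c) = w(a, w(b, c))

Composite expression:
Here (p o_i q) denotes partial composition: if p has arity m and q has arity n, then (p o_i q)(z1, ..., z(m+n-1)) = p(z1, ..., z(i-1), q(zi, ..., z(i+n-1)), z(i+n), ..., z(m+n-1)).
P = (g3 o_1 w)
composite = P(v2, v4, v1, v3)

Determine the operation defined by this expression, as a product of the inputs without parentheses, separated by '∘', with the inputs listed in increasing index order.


v1 ∘ v2 ∘ v3 ∘ v4


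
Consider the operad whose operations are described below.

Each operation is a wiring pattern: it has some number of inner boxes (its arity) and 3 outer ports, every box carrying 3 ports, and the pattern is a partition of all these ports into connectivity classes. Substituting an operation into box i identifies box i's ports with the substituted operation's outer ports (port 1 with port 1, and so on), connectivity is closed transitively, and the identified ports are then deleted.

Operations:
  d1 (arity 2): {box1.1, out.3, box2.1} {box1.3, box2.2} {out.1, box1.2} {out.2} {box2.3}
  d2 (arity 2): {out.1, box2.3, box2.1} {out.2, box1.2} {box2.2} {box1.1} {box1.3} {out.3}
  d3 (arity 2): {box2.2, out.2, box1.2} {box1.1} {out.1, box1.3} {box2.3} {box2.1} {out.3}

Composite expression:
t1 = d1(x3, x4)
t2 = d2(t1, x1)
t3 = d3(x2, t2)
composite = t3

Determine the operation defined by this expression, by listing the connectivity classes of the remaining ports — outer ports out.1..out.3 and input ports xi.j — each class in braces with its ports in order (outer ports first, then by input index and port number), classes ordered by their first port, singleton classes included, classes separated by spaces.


Two ports join when wires chain via d3-identified ports.
composing d1 on (x3, x4), with out.j its own outer ports: {out.1, x3.2} {out.2} {out.3, x3.1, x4.1} {x3.3, x4.2} {x4.3}
composing d2 on (x3, x4, x1), with out.j its own outer ports: {out.1, x1.1, x1.3} {out.2} {out.3} {x1.2} {x3.1, x4.1} {x3.2} {x3.3, x4.2} {x4.3}
composing d3 on (x2, x3, x4, x1), with out.j its own outer ports: {out.1, x2.3} {out.2, x2.2} {out.3} {x1.1, x1.3} {x1.2} {x2.1} {x3.1, x4.1} {x3.2} {x3.3, x4.2} {x4.3}

{out.1, x2.3} {out.2, x2.2} {out.3} {x1.1, x1.3} {x1.2} {x2.1} {x3.1, x4.1} {x3.2} {x3.3, x4.2} {x4.3}


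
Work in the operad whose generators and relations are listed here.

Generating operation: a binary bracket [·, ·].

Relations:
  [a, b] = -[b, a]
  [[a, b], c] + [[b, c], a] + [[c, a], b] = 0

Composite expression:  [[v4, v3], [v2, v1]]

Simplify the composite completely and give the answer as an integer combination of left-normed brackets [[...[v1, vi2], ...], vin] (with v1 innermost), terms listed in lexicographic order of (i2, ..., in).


Antisymmetry and Jacobi reduce to v1-anchored left-normed brackets.
Composite bracket: [[v4, v3], [v2, v1]]
The bracket unfolds into 8 signed words via [a, b] = ab - ba (2^3 = 8).
Words beginning with v1 determine it all:
  from v1v2v3v4, sign -1: term -[[[v1, v2], v3], v4]
  from v1v2v4v3, sign +1: term +[[[v1, v2], v4], v3]

-[[[v1, v2], v3], v4] + [[[v1, v2], v4], v3]


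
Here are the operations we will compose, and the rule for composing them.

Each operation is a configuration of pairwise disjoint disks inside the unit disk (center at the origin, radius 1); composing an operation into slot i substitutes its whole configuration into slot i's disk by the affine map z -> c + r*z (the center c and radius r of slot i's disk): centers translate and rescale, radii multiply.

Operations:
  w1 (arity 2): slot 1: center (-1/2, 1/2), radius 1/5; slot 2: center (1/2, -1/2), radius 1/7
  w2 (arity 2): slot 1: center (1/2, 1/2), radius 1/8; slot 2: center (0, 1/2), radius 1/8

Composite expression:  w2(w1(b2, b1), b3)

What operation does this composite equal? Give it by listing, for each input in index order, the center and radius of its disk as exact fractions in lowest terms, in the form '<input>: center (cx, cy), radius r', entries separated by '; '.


b1: center (9/16, 7/16), radius 1/56; b2: center (7/16, 9/16), radius 1/40; b3: center (0, 1/2), radius 1/8


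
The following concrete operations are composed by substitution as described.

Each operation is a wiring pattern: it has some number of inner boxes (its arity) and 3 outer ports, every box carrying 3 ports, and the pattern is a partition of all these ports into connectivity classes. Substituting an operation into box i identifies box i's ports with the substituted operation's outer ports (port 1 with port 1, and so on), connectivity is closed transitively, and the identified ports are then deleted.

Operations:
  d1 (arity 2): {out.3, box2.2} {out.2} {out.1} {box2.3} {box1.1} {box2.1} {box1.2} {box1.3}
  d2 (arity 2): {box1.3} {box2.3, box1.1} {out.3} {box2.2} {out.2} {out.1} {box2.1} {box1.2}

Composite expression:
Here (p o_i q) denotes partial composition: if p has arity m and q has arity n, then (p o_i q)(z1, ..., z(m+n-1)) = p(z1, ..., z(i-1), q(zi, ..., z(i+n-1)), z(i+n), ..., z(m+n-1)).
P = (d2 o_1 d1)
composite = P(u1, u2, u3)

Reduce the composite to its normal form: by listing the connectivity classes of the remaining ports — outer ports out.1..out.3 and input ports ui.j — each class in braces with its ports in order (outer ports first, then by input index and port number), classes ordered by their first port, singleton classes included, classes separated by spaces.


Connectivity passes through glued d2-boundaries; trace each wire chain.
d1 over (u1, u2) gives {out.1} {out.2} {out.3, u2.2} {u1.1} {u1.2} {u1.3} {u2.1} {u2.3}, out.j being that stage's outer ports
d2 over (u1, u2, u3) gives {out.1} {out.2} {out.3} {u1.1} {u1.2} {u1.3} {u2.1} {u2.2} {u2.3} {u3.1} {u3.2} {u3.3}, out.j being that stage's outer ports

{out.1} {out.2} {out.3} {u1.1} {u1.2} {u1.3} {u2.1} {u2.2} {u2.3} {u3.1} {u3.2} {u3.3}


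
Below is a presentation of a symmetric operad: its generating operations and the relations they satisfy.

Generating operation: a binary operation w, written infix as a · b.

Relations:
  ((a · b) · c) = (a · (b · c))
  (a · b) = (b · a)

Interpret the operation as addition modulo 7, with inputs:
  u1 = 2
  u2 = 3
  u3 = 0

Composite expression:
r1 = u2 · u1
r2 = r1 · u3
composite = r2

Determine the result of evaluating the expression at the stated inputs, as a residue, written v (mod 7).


5 (mod 7)

(u2 · u1) = 5
((u2 · u1) · u3) = 5


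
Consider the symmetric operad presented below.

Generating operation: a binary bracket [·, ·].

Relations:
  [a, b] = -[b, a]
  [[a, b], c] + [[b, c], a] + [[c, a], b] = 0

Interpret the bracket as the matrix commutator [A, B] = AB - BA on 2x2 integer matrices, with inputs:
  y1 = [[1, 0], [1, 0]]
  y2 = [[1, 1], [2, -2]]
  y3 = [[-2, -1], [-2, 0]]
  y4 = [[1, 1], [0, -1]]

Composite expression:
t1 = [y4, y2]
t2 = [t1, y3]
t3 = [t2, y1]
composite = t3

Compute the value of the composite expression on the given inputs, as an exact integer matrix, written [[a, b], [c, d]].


[[-6, 6], [20, 6]]

[y4, y2] = [[2, -1], [-4, -2]]
[[y4, y2], y3] = [[-2, -6], [16, 2]]
[[[y4, y2], y3], y1] = [[-6, 6], [20, 6]]


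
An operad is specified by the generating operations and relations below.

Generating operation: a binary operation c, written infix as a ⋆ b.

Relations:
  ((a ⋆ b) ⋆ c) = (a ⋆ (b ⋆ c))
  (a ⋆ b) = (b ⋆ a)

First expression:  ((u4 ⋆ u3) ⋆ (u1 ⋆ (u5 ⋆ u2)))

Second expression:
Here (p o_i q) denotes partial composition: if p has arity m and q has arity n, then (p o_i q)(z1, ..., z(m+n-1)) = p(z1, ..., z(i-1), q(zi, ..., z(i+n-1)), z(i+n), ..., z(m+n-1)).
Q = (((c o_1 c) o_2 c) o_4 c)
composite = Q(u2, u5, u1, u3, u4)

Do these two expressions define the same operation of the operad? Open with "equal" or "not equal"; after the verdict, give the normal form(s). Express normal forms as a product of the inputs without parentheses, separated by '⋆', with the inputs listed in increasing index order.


equal: each reduces to u1 ⋆ u2 ⋆ u3 ⋆ u4 ⋆ u5

The first expression reduces to u1 ⋆ u2 ⋆ u3 ⋆ u4 ⋆ u5
The second expression reduces to u1 ⋆ u2 ⋆ u3 ⋆ u4 ⋆ u5
One common form — equal.


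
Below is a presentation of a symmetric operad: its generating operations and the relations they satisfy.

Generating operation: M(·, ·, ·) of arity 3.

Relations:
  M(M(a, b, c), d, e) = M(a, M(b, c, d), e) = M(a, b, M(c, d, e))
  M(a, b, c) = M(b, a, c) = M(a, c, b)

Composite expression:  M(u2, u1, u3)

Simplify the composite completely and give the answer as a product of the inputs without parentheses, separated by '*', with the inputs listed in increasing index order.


u1 * u2 * u3

Shape and order are irrelevant to M; the u-input set decides.
M(u2, u1, u3) reduces to u2 * u1 * u3
sorting the factors by input index: u1 * u2 * u3


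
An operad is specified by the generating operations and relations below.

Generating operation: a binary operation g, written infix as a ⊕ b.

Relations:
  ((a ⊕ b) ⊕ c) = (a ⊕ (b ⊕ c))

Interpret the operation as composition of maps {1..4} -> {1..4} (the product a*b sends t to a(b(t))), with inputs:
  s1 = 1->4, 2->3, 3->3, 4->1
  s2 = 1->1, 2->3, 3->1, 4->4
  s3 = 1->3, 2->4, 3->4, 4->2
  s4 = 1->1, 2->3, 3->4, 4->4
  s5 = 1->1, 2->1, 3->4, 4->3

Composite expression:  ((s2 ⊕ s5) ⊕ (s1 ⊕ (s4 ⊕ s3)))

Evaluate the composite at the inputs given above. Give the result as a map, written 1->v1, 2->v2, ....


1->1, 2->1, 3->1, 4->4


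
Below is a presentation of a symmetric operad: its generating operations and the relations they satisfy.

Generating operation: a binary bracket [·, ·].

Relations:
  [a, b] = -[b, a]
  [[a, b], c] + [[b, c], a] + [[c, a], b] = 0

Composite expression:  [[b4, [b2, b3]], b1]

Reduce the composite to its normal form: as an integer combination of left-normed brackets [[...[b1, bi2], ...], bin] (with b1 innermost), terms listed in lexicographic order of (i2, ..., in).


Expand each bracket as ab - ba; the b1-initial words give the coefficients.
Composite bracket: [[b4, [b2, b3]], b1]
Expanding via [a, b] = ab - ba: 8 signed words (2^3 = 8).
Words beginning with b1 determine it all:
  b1b2b3b4 (sign +1) contributes +[[[b1, b2], b3], b4]
  b1b3b2b4 (sign -1) contributes -[[[b1, b3], b2], b4]
  b1b4b2b3 (sign -1) contributes -[[[b1, b4], b2], b3]
  b1b4b3b2 (sign +1) contributes +[[[b1, b4], b3], b2]

[[[b1, b2], b3], b4] - [[[b1, b3], b2], b4] - [[[b1, b4], b2], b3] + [[[b1, b4], b3], b2]


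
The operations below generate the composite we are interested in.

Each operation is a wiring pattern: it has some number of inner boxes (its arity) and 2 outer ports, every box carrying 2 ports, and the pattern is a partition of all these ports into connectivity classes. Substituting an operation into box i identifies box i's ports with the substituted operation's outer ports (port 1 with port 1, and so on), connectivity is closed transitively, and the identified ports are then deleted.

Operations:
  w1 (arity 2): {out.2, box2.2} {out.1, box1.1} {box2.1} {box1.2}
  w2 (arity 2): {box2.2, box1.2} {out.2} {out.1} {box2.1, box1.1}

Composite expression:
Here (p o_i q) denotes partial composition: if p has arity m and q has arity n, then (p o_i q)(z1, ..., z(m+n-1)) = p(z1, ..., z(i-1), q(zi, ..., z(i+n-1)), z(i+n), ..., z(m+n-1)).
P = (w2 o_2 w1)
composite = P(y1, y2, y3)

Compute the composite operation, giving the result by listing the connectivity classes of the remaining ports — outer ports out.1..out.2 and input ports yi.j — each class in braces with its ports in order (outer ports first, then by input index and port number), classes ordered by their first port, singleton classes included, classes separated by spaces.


Two ports join when wires chain via w2-identified ports.
the subtree at w1 composes to {out.1, y2.1} {out.2, y3.2} {y2.2} {y3.1} on (y2, y3); out.j = own outer ports
the subtree at w2 composes to {out.1} {out.2} {y1.1, y2.1} {y1.2, y3.2} {y2.2} {y3.1} on (y1, y2, y3); out.j = own outer ports

{out.1} {out.2} {y1.1, y2.1} {y1.2, y3.2} {y2.2} {y3.1}


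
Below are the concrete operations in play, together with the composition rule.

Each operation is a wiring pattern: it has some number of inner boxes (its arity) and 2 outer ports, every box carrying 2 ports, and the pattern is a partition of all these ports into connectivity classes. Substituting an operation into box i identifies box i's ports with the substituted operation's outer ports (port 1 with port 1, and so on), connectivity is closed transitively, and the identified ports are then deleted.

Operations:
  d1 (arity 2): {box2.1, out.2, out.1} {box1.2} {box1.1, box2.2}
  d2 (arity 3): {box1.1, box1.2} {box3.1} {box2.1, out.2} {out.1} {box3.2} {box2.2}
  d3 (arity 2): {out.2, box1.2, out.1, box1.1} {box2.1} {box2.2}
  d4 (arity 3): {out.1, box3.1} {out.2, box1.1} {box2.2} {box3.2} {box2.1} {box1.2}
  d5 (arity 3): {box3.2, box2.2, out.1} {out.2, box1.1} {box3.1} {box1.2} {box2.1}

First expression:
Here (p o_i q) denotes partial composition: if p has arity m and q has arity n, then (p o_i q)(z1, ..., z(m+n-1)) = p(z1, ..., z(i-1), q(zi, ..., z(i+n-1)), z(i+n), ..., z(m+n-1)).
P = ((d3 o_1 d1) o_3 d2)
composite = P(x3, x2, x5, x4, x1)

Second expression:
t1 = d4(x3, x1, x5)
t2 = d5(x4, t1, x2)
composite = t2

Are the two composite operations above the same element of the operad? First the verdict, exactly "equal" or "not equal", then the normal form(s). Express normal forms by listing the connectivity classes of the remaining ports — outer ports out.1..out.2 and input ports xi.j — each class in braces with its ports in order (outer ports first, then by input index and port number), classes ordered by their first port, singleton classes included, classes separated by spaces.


not equal: they reduce to {out.1, out.2, x2.1} {x1.1} {x1.2} {x2.2, x3.1} {x3.2} {x4.1} {x4.2} {x5.1, x5.2} and {out.1, x2.2, x3.1} {out.2, x4.1} {x1.1} {x1.2} {x2.1} {x3.2} {x4.2} {x5.1} {x5.2}


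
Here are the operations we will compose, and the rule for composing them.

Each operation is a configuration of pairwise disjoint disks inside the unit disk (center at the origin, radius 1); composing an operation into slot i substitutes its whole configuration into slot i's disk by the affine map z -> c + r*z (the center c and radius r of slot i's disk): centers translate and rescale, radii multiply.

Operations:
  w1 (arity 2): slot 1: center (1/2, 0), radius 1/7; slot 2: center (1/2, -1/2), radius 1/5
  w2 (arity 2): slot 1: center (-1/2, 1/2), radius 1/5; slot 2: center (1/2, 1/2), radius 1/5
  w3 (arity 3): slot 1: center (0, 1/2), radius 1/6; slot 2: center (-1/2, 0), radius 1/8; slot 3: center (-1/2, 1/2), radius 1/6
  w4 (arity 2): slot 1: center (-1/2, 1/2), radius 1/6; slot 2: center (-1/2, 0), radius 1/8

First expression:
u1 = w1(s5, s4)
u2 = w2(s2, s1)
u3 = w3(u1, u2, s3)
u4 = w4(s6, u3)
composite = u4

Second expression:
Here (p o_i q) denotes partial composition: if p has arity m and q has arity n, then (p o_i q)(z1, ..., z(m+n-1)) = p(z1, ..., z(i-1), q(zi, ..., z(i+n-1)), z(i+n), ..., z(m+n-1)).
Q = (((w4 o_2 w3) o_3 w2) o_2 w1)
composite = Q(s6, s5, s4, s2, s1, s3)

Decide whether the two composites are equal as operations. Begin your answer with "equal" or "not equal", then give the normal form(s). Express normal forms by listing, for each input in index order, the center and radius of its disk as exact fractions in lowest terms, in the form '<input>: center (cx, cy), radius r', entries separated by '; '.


equal: each reduces to s1: center (-71/128, 1/128), radius 1/320; s2: center (-73/128, 1/128), radius 1/320; s3: center (-9/16, 1/16), radius 1/48; s4: center (-47/96, 5/96), radius 1/240; s5: center (-47/96, 1/16), radius 1/336; s6: center (-1/2, 1/2), radius 1/6

The first expression, normalized: s1: center (-71/128, 1/128), radius 1/320; s2: center (-73/128, 1/128), radius 1/320; s3: center (-9/16, 1/16), radius 1/48; s4: center (-47/96, 5/96), radius 1/240; s5: center (-47/96, 1/16), radius 1/336; s6: center (-1/2, 1/2), radius 1/6
The second expression, normalized: s1: center (-71/128, 1/128), radius 1/320; s2: center (-73/128, 1/128), radius 1/320; s3: center (-9/16, 1/16), radius 1/48; s4: center (-47/96, 5/96), radius 1/240; s5: center (-47/96, 1/16), radius 1/336; s6: center (-1/2, 1/2), radius 1/6
The forms coincide; equal.


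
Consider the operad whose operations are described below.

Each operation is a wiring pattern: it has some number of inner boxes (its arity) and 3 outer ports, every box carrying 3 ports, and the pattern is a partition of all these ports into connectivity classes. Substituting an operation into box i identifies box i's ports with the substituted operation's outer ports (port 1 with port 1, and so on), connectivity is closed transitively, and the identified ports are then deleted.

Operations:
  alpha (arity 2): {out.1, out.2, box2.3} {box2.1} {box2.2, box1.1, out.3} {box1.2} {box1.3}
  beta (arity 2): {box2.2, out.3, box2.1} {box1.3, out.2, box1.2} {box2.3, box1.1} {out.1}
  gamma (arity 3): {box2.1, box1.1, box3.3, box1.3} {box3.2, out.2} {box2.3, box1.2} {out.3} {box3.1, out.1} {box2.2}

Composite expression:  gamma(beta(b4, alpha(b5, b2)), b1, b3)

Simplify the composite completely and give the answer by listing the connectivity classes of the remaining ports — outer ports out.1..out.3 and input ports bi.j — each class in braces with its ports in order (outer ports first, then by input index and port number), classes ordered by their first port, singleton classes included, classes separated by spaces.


Two ports join when wires chain via gamma-identified ports.
alpha over (b5, b2) gives {out.1, out.2, b2.3} {out.3, b2.2, b5.1} {b2.1} {b5.2} {b5.3}, out.j being that stage's outer ports
beta over (b4, b5, b2) gives {out.1} {out.2, b4.2, b4.3} {out.3, b2.3} {b2.1} {b2.2, b4.1, b5.1} {b5.2} {b5.3}, out.j being that stage's outer ports
gamma over (b4, b5, b2, b1, b3) gives {out.1, b3.1} {out.2, b3.2} {out.3} {b1.1, b2.3, b3.3} {b1.2} {b1.3, b4.2, b4.3} {b2.1} {b2.2, b4.1, b5.1} {b5.2} {b5.3}, out.j being that stage's outer ports

{out.1, b3.1} {out.2, b3.2} {out.3} {b1.1, b2.3, b3.3} {b1.2} {b1.3, b4.2, b4.3} {b2.1} {b2.2, b4.1, b5.1} {b5.2} {b5.3}
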